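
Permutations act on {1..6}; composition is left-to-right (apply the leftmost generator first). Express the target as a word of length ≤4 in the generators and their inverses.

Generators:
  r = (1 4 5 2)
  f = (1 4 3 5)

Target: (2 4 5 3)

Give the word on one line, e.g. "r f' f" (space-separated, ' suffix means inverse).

  after r': (1 2 5 4)
  after f: (1 2)(3 5)
  after r: (2 4 5 3)

r' f r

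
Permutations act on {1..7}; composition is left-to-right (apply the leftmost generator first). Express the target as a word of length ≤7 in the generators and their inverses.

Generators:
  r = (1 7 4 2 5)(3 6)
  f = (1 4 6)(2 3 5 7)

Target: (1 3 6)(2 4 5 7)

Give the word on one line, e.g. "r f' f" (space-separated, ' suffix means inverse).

r' f r' f' r'

  after r': (1 5 2 4 7)(3 6)
  after f: (1 7 4 2 6 5 3)
  after r': (2 3 5 6)
  after f': (1 6 7 5 4)
  after r': (1 3 6)(2 4 5 7)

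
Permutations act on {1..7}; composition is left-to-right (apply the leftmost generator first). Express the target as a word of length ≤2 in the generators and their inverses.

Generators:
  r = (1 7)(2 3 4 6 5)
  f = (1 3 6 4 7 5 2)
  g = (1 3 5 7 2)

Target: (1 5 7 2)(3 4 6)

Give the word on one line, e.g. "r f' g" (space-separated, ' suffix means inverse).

  after r: (1 7)(2 3 4 6 5)
  after g': (1 5 7 2)(3 4 6)

r g'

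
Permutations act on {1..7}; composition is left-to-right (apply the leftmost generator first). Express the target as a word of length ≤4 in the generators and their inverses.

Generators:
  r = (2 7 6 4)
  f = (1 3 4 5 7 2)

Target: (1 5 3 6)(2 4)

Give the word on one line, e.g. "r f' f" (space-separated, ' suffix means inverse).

f r' f f

  after f: (1 3 4 5 7 2)
  after r': (1 3 6 7 4 5 2)
  after f: (1 4 7 5)(2 3 6)
  after f: (1 5 3 6)(2 4)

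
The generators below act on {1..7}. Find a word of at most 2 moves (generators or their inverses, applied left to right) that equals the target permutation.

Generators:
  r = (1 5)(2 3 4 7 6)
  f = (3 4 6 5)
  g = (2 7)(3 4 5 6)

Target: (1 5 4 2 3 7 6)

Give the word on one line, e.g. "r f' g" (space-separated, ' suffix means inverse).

f r

  after f: (3 4 6 5)
  after r: (1 5 4 2 3 7 6)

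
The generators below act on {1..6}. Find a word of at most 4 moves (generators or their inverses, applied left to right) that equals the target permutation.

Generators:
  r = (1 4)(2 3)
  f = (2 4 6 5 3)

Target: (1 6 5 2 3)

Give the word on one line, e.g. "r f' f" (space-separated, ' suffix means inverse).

  after r: (1 4)(2 3)
  after f: (1 6 5 3 4)
  after r: (1 6 5 2 3)

r f r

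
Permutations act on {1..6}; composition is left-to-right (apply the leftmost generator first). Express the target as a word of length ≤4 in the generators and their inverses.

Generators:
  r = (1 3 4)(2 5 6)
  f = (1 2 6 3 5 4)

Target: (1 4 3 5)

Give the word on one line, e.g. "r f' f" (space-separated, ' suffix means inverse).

f f r' f

  after f: (1 2 6 3 5 4)
  after f: (1 6 5)(2 3 4)
  after r': (1 5 4 6 2)
  after f: (1 4 3 5)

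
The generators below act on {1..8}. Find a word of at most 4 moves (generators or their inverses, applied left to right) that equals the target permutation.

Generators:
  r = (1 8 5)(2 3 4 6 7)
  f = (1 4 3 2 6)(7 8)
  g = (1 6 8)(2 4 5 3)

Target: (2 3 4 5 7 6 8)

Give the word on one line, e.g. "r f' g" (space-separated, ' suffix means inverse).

  after f': (1 6 2 3 4)(7 8)
  after r': (1 4 5 8 6 7)
  after f': (2 3 4 5 7 6 8)

f' r' f'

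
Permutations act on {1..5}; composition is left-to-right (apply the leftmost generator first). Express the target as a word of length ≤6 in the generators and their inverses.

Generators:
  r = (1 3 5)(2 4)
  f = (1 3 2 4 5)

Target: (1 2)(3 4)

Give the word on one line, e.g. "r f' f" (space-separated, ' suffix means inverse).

  after f': (1 5 4 2 3)
  after f': (1 4 3 5 2)
  after f': (1 2 5 3 4)
  after r': (1 4 5)(2 3)
  after r': (1 2)(3 4)

f' f' f' r' r'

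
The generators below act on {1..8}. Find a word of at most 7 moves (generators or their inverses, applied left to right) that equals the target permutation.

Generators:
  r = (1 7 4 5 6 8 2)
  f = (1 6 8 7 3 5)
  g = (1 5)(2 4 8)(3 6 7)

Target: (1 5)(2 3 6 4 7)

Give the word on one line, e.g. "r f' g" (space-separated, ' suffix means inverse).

  after r': (1 2 8 6 5 4 7)
  after r': (1 8 5 7 2 6 4)
  after f: (1 7 2 8)(3 5)(4 6)
  after f: (1 3)(2 7)(4 8 6)
  after f: (1 5)(2 3 6 4 7)

r' r' f f f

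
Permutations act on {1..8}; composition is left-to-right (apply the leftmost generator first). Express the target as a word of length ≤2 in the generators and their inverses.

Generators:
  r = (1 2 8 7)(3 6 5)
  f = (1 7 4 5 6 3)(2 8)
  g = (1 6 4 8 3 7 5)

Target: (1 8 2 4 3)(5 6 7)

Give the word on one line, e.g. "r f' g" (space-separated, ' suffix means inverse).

  after f': (1 3 6 5 4 7)(2 8)
  after g': (1 8 2 4 3)(5 6 7)

f' g'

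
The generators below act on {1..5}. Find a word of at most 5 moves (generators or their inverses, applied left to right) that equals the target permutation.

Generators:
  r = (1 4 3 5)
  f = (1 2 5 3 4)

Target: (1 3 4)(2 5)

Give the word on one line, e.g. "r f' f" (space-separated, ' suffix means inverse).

  after r': (1 5 3 4)
  after f': (1 2)
  after f': (2 4 3 5)
  after r': (1 5 2)
  after r': (1 3 4)(2 5)

r' f' f' r' r'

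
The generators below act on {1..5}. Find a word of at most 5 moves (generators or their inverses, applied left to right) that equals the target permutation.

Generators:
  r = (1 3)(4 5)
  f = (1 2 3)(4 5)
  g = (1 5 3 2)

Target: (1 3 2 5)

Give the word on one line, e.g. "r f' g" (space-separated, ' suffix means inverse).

f' r g' r' f

  after f': (1 3 2)(4 5)
  after r: (2 3)
  after g': (1 2 5)
  after r': (1 2 4 5 3)
  after f: (1 3 2 5)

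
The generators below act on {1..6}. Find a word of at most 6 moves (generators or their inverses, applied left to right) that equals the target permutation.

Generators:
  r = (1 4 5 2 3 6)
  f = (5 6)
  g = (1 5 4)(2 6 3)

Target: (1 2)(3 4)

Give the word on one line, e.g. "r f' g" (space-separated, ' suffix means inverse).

  after r: (1 4 5 2 3 6)
  after f: (1 4 6)(2 3 5)
  after r': (3 4)
  after r': (1 6 3)(2 5 4)
  after g': (1 2)(3 4)

r f r' r' g'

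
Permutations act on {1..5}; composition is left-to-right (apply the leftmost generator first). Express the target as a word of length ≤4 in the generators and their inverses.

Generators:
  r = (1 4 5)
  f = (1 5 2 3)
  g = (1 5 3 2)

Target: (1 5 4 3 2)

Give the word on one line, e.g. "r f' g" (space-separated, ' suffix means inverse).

  after r': (1 5 4)
  after g': (2 3 5 4)
  after f: (1 5 4 3 2)

r' g' f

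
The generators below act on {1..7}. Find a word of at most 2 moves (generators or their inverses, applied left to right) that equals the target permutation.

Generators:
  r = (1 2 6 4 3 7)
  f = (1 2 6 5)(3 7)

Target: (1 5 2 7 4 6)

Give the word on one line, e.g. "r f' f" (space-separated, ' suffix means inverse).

  after f': (1 5 6 2)(3 7)
  after r': (1 5 2 7 4 6)

f' r'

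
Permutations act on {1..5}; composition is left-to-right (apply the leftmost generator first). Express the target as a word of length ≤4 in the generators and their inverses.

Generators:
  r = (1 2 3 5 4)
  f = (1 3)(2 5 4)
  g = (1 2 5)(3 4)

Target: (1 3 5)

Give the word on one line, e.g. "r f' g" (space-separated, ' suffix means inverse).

  after r: (1 2 3 5 4)
  after g': (2 4 5 3)
  after r': (1 4 3)(2 5)
  after g': (1 3 5)

r g' r' g'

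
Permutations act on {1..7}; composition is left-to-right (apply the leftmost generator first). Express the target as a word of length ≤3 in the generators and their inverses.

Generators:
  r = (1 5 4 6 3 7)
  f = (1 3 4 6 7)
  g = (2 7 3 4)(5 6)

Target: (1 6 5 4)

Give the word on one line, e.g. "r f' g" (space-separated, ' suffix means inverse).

f f r

  after f: (1 3 4 6 7)
  after f: (1 4 7 3 6)
  after r: (1 6 5 4)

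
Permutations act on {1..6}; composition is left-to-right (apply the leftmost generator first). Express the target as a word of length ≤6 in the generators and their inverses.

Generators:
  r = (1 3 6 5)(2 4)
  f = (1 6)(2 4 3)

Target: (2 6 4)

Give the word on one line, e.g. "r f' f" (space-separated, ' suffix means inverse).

  after r': (1 5 6 3)(2 4)
  after f': (1 5)(3 6 4)
  after f': (1 5 6 2 3)
  after r: (2 6 4)

r' f' f' r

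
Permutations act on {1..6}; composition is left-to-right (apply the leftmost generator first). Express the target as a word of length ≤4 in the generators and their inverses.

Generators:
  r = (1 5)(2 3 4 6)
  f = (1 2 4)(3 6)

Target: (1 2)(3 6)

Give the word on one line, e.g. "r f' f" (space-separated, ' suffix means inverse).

f f r r

  after f: (1 2 4)(3 6)
  after f: (1 4 2)
  after r: (1 6 2 5)(3 4)
  after r: (1 2)(3 6)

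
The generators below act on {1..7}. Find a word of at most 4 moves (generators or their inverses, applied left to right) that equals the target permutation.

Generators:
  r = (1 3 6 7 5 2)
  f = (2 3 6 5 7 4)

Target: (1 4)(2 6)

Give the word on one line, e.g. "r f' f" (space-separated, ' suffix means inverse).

r f r f

  after r: (1 3 6 7 5 2)
  after f: (1 6 4 2)(3 5)
  after r: (1 7 5 6 4)(2 3)
  after f: (1 4)(2 6)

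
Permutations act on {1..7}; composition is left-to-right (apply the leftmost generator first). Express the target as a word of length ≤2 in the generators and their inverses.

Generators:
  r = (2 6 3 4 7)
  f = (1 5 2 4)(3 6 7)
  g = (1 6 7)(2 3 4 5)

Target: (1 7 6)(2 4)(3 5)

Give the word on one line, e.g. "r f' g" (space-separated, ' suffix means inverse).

  after g: (1 6 7)(2 3 4 5)
  after g: (1 7 6)(2 4)(3 5)

g g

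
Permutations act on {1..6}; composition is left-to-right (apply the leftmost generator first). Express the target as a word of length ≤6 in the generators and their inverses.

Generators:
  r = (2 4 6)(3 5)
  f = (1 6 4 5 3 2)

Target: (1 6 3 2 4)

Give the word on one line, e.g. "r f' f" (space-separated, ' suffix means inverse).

r f' r r

  after r: (2 4 6)(3 5)
  after f': (1 2 6 3 4)
  after r: (1 4)(3 6 5)
  after r: (1 6 3 2 4)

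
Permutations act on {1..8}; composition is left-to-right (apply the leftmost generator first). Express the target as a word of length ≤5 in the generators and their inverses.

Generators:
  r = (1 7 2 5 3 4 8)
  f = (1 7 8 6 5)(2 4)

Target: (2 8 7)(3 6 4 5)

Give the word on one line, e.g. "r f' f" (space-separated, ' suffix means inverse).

  after r: (1 7 2 5 3 4 8)
  after r: (1 2 3 8 7 5 4)
  after f: (1 4 7)(2 3 6 5)
  after r: (1 8)(2 4)(3 6)
  after r: (2 8 7)(3 6 4 5)

r r f r r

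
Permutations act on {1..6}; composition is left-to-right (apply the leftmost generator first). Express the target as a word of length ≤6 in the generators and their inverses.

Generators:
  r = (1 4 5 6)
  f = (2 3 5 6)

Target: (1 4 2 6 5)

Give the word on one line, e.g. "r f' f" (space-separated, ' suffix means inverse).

  after f: (2 3 5 6)
  after r: (1 4 5)(2 3 6)
  after f': (1 4 3 5)
  after f': (1 4 2 6 5)

f r f' f'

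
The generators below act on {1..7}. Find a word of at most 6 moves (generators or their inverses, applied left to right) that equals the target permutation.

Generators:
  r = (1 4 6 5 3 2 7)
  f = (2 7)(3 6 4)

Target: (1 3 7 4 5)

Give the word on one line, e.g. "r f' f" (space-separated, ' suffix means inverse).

f' r' f r'

  after f': (2 7)(3 4 6)
  after r': (1 7 3)(5 6)
  after f: (1 2 7 6 5 4 3)
  after r': (1 3 7 4 5)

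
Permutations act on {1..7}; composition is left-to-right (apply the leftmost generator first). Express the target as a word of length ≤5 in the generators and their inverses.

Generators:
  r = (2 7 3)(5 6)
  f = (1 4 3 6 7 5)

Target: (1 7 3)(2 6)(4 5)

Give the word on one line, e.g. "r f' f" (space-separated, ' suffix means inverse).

  after f': (1 5 7 6 3 4)
  after r': (1 6 7 5 2 3 4)
  after r': (1 5 3 4)(2 7 6)
  after f': (1 7 3)(2 6)(4 5)

f' r' r' f'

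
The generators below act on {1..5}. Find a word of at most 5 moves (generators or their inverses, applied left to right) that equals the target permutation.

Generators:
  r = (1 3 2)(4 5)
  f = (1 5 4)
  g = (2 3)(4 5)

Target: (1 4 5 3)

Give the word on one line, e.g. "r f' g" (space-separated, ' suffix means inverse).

f' g' r

  after f': (1 4 5)
  after g': (1 5)(2 3)
  after r: (1 4 5 3)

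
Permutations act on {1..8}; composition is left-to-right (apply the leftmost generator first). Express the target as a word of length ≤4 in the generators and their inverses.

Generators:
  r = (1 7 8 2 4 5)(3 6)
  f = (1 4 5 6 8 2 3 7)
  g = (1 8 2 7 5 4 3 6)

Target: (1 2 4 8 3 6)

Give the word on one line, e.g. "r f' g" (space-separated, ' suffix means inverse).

  after r: (1 7 8 2 4 5)(3 6)
  after r: (1 8 4)(2 5 7)
  after g: (1 2 4 8 3 6)

r r g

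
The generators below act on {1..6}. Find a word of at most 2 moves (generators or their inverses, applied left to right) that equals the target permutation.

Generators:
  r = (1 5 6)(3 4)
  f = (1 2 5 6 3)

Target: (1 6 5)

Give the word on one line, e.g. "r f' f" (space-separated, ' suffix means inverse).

  after r: (1 5 6)(3 4)
  after r: (1 6 5)

r r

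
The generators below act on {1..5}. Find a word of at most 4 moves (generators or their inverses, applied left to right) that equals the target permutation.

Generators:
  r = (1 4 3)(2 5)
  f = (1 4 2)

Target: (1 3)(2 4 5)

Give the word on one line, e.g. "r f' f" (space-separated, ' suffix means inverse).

f' f' r

  after f': (1 2 4)
  after f': (1 4 2)
  after r: (1 3)(2 4 5)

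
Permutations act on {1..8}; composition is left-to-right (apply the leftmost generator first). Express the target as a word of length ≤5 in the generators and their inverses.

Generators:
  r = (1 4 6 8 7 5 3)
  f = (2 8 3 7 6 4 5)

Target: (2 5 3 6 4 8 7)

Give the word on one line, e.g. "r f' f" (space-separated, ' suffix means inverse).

r f r r

  after r: (1 4 6 8 7 5 3)
  after f: (1 5 7 2 8 6 3)
  after r: (1 3 4 6)(2 7)
  after r: (2 5 3 6 4 8 7)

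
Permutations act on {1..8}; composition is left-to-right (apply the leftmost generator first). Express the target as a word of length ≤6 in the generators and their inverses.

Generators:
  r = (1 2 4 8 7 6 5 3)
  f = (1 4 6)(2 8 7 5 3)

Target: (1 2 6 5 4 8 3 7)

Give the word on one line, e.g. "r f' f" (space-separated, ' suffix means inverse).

  after f': (1 6 4)(2 3 5 7 8)
  after f': (1 4 6)(2 5 8 3 7)
  after f': (2 7 3 8 5)
  after r: (1 2 6 5 4 8 3 7)

f' f' f' r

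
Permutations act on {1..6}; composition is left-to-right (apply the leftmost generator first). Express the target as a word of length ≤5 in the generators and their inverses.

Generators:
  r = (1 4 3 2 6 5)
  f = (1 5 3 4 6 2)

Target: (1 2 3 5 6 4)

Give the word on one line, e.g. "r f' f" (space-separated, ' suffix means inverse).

  after f': (1 2 6 4 3 5)
  after r: (1 6 3)(2 5 4)
  after f: (1 2 3 5 6 4)

f' r f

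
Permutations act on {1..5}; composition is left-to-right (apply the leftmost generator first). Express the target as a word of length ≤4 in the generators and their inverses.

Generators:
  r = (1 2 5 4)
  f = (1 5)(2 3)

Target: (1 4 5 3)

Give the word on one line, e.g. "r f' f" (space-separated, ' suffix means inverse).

  after f: (1 5)(2 3)
  after r: (1 4)(2 3 5)
  after f: (1 4 5 3)

f r f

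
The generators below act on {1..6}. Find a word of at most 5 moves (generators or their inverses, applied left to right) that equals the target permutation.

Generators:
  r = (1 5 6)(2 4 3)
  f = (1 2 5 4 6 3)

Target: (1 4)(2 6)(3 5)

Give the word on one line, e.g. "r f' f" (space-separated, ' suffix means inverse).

r' f' r r r

  after r': (1 6 5)(2 3 4)
  after f': (1 4)(2 6)(3 5)
  after r: (1 3 6 4 5 2)
  after r: (1 2 5 4 6 3)
  after r: (1 4)(2 6)(3 5)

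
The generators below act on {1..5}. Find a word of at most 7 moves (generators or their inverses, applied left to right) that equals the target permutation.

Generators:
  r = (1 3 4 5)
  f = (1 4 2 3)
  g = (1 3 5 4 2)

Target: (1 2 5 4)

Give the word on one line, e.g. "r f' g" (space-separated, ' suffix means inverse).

  after g: (1 3 5 4 2)
  after f: (2 4 3 5)
  after g: (1 3 4 5)
  after f': (1 2 4 5 3)
  after r: (1 2 5 4)

g f g f' r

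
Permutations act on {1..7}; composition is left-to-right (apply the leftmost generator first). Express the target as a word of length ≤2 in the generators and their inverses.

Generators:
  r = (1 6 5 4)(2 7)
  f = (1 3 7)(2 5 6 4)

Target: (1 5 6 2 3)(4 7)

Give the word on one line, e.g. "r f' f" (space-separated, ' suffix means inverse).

  after r: (1 6 5 4)(2 7)
  after f': (1 5 6 2 3)(4 7)

r f'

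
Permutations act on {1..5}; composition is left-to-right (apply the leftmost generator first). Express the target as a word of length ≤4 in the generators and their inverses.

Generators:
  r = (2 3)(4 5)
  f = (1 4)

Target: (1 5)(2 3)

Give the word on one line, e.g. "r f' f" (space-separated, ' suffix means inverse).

f' r f'

  after f': (1 4)
  after r: (1 5 4)(2 3)
  after f': (1 5)(2 3)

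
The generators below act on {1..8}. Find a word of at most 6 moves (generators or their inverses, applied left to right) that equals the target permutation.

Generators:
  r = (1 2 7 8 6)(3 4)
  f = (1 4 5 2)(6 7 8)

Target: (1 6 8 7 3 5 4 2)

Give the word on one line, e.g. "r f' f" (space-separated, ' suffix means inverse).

  after r': (1 6 8 7 2)(3 4)
  after f': (1 8 6 7 5 4 3)
  after r: (1 6 8)(2 7 5 3)
  after f': (1 8 2 6 7 4)(3 5)
  after r: (1 6 8 7 3 5 4 2)

r' f' r f' r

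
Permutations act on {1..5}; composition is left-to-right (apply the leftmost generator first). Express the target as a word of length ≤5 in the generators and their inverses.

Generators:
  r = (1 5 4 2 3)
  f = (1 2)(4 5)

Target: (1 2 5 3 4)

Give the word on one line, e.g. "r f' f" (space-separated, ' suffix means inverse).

r f r' f r

  after r: (1 5 4 2 3)
  after f: (1 4)(2 3)
  after r': (1 5)(3 4)
  after f: (1 4 3 5 2)
  after r: (1 2 5 3 4)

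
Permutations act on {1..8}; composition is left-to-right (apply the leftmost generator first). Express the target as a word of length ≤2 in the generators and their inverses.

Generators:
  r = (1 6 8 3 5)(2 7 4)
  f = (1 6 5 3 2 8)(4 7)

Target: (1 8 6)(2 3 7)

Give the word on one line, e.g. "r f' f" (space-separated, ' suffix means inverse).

f r

  after f: (1 6 5 3 2 8)(4 7)
  after r: (1 8 6)(2 3 7)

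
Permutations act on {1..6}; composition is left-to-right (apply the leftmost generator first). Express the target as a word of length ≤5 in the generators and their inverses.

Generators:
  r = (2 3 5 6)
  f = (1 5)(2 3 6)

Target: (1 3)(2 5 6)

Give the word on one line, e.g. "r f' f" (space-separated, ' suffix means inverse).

  after r: (2 3 5 6)
  after f: (1 5 2 6 3)
  after r': (1 3)(2 5 6)

r f r'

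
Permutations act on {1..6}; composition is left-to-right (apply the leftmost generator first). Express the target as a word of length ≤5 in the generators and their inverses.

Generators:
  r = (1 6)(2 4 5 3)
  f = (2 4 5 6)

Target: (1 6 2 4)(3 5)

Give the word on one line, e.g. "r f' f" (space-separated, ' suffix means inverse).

  after f: (2 4 5 6)
  after f: (2 5)(4 6)
  after r': (1 6 2 4)(3 5)

f f r'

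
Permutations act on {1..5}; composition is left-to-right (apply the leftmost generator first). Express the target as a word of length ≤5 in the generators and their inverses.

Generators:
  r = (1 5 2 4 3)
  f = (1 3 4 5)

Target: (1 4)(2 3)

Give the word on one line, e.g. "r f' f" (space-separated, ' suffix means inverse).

r f f r'

  after r: (1 5 2 4 3)
  after f: (2 5)
  after f: (1 3 4 5 2)
  after r': (1 4)(2 3)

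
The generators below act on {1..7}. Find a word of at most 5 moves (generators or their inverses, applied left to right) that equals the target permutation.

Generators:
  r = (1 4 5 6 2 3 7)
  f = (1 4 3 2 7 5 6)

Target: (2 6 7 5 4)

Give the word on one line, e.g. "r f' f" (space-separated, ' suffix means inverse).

  after f: (1 4 3 2 7 5 6)
  after f: (1 3 7 6 4 2 5)
  after f: (1 2 6 3 5 4 7)
  after r': (1 6 2 5)(3 4)
  after f: (2 6 7 5 4)

f f f r' f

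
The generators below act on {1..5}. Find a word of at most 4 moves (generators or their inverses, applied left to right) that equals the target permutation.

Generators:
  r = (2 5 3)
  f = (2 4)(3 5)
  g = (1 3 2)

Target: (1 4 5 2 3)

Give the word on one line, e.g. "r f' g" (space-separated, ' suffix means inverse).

  after r': (2 3 5)
  after f': (2 5 4)
  after g': (1 2 5 4 3)
  after f': (1 4 5 2 3)

r' f' g' f'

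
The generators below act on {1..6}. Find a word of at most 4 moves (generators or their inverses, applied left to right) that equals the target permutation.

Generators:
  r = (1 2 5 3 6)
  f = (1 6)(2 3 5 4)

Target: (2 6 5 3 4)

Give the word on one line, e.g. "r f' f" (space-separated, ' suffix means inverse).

r' r' f' r'

  after r': (1 6 3 5 2)
  after r': (1 3 2 6 5)
  after f': (1 2)(3 4 5 6)
  after r': (2 6 5 3 4)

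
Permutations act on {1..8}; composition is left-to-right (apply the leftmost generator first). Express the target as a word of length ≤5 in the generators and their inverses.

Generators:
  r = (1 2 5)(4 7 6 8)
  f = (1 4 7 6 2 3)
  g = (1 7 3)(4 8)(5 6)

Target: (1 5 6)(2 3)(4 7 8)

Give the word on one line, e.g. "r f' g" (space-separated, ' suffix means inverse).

r r f'

  after r: (1 2 5)(4 7 6 8)
  after r: (1 5 2)(4 6)(7 8)
  after f': (1 5 6)(2 3)(4 7 8)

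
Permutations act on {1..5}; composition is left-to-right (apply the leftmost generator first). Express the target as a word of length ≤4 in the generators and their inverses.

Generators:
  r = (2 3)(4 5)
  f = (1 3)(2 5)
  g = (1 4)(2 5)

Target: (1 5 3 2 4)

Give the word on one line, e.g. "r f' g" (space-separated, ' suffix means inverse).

  after g': (1 4)(2 5)
  after r: (1 5 3 2 4)

g' r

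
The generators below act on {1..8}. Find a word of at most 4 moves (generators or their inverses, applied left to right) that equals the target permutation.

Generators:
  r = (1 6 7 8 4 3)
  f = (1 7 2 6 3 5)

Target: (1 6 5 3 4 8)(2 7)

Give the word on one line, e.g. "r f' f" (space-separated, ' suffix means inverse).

r' f'

  after r': (1 3 4 8 7 6)
  after f': (1 6 5 3 4 8)(2 7)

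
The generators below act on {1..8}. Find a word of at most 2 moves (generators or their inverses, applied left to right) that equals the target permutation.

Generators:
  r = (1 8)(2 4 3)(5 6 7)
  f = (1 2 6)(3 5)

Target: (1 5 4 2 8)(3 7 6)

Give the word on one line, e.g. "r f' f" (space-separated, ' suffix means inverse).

  after f': (1 6 2)(3 5)
  after r': (1 5 4 2 8)(3 7 6)

f' r'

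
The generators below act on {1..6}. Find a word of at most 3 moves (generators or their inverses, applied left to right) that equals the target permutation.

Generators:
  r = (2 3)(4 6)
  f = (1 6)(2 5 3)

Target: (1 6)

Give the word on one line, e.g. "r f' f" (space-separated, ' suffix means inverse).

f f f

  after f: (1 6)(2 5 3)
  after f: (2 3 5)
  after f: (1 6)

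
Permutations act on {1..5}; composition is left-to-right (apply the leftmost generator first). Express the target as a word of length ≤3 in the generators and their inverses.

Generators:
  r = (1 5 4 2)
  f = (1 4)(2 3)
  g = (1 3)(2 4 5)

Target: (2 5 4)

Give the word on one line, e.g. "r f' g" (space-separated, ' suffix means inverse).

  after g: (1 3)(2 4 5)
  after g: (2 5 4)

g g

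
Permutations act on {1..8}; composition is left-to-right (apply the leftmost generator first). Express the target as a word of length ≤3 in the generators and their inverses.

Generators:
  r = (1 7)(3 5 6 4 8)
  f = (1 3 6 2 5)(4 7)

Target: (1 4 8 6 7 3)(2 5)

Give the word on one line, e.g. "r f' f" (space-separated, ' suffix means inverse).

r f

  after r: (1 7)(3 5 6 4 8)
  after f: (1 4 8 6 7 3)(2 5)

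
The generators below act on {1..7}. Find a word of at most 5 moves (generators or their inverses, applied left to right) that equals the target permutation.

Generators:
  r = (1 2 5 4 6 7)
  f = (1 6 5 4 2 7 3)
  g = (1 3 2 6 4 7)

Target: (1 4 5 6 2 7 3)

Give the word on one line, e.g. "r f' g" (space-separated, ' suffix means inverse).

  after g: (1 3 2 6 4 7)
  after g: (1 2 4)(3 6 7)
  after r: (1 5 4 2 6)(3 7)
  after r: (1 4 5 6 2 7 3)

g g r r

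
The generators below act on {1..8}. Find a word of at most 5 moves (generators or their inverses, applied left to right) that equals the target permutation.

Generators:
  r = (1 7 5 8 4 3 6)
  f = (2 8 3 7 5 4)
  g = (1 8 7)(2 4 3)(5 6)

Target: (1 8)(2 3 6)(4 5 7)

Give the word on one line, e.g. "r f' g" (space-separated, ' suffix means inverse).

r' g r

  after r': (1 6 3 4 8 5 7)
  after g: (1 5)(2 4 7 8 6)
  after r: (1 8)(2 3 6)(4 5 7)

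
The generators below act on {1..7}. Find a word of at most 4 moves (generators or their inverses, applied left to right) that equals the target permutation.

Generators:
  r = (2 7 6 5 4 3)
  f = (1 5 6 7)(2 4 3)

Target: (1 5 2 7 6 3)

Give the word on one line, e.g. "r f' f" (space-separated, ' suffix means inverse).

  after r: (2 7 6 5 4 3)
  after r: (2 6 4)(3 7 5)
  after f: (1 5 2 7 6 3)

r r f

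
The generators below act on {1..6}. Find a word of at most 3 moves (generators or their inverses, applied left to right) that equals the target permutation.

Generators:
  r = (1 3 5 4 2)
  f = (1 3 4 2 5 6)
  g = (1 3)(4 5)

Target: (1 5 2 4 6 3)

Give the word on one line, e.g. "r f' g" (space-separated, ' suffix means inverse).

g f g

  after g: (1 3)(4 5)
  after f: (1 4 6)(2 5)
  after g: (1 5 2 4 6 3)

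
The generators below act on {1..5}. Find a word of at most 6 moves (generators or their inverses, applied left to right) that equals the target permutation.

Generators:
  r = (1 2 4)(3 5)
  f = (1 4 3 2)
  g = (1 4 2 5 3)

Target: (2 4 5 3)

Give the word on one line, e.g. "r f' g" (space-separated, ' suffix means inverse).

g f' g' f f

  after g: (1 4 2 5 3)
  after f': (2 5 4 3)
  after g': (1 3 4 5)
  after f: (1 2)(4 5)
  after f: (2 4 5 3)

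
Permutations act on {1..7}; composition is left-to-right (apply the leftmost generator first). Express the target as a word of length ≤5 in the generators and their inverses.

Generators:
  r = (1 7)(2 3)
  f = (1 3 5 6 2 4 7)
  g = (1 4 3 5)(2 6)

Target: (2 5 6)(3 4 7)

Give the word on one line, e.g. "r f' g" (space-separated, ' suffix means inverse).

f g' g'

  after f: (1 3 5 6 2 4 7)
  after g': (1 4 7 5 2)
  after g': (2 5 6)(3 4 7)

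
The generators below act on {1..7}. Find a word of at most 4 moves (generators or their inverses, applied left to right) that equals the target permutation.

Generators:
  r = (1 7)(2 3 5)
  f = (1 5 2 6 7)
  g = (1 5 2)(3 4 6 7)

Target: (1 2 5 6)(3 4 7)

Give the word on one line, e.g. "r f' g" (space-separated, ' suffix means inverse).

  after g: (1 5 2)(3 4 6 7)
  after f: (1 2 5 6)(3 4 7)

g f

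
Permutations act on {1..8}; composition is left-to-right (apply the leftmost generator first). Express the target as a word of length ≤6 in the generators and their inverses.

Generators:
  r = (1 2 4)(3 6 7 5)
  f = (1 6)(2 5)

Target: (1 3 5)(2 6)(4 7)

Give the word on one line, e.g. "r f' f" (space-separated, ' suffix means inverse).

  after r: (1 2 4)(3 6 7 5)
  after f: (1 5 3)(2 4 6 7)
  after r: (1 3 2)(4 7)(5 6)
  after f': (1 3 5)(2 6)(4 7)

r f r f'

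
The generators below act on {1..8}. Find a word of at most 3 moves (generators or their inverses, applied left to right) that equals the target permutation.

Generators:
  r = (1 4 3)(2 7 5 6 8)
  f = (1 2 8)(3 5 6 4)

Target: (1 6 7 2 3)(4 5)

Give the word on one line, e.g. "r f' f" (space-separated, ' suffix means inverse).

f' r'

  after f': (1 8 2)(3 4 6 5)
  after r': (1 6 7 2 3)(4 5)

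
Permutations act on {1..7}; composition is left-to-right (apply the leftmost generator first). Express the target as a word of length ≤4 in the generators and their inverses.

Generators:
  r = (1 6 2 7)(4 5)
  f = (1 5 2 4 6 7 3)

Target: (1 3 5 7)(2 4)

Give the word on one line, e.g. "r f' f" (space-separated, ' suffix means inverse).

  after f': (1 3 7 6 4 2 5)
  after f': (1 7 4 5 3 6 2)
  after r: (2 6 7 5 3)
  after f': (1 3 5 7)(2 4)

f' f' r f'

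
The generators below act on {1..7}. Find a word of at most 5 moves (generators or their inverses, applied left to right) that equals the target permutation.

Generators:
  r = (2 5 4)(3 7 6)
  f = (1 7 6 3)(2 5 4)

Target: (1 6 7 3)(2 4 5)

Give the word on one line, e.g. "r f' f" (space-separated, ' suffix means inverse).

r f' r'

  after r: (2 5 4)(3 7 6)
  after f': (1 3)
  after r': (1 6 7 3)(2 4 5)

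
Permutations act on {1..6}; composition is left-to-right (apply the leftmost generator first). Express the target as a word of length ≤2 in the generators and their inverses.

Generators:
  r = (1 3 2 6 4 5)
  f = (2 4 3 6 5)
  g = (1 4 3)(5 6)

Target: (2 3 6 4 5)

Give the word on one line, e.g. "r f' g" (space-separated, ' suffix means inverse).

g' r'

  after g': (1 3 4)(5 6)
  after r': (2 3 6 4 5)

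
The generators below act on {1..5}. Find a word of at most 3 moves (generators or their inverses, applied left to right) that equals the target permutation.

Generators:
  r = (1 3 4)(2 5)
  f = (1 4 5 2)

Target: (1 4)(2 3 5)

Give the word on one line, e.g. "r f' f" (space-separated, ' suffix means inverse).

  after r': (1 4 3)(2 5)
  after f': (2 4 3)
  after r': (1 4)(2 3 5)

r' f' r'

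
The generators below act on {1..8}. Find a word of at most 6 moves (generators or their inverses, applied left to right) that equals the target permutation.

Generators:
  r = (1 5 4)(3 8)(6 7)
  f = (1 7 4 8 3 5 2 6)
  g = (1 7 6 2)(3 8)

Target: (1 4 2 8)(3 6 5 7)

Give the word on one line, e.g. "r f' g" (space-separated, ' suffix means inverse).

g' f f f f

  after g': (1 2 6 7)(3 8)
  after f: (1 6 4 8 5 2)
  after f: (2 7 4 3 5 6 8)
  after f: (1 7 8 6 3 2 4 5)
  after f: (1 4 2 8)(3 6 5 7)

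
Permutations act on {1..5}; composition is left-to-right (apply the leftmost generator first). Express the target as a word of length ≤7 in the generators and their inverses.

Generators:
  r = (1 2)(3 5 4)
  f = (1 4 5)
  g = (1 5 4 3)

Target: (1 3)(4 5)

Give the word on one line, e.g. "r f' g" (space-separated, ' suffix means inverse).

f g' f' g f

  after f: (1 4 5)
  after g': (1 5 3 4)
  after f': (1 4 5 3)
  after g: (1 3 5)
  after f: (1 3)(4 5)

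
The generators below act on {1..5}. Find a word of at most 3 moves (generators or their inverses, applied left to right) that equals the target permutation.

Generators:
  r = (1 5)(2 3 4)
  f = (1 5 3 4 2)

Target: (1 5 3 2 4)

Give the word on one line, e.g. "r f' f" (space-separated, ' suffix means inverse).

r' r' f

  after r': (1 5)(2 4 3)
  after r': (2 3 4)
  after f: (1 5 3 2 4)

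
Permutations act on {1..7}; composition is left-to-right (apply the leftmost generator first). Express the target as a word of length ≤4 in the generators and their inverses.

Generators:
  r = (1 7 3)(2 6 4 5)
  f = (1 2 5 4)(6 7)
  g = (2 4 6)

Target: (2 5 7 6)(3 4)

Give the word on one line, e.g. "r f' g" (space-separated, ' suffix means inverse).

  after r': (1 3 7)(2 5 4 6)
  after f: (1 3 6 5)(2 4 7)
  after r: (2 5 7 6)(3 4)

r' f r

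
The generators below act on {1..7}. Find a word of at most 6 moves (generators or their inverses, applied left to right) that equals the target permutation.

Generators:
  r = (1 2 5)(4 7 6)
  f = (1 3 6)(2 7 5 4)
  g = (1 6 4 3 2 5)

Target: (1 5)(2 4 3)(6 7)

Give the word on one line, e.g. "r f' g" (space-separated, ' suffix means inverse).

r' f f r

  after r': (1 5 2)(4 6 7)
  after f: (1 4)(2 3 6 5 7)
  after f: (1 2 6 4 3)
  after r: (1 5)(2 4 3)(6 7)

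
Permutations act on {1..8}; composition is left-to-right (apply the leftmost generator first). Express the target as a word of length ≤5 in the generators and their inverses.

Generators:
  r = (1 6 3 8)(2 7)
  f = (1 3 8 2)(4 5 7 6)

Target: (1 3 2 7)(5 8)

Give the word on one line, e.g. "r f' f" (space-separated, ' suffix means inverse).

f r f'

  after f: (1 3 8 2)(4 5 7 6)
  after r: (1 8 7 3)(2 6 4 5)
  after f': (1 3 2 7)(5 8)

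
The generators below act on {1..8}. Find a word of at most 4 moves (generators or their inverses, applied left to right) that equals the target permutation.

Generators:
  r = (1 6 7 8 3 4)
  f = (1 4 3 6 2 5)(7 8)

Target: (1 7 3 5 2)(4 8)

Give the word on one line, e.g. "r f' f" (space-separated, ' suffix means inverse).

  after r: (1 6 7 8 3 4)
  after r: (1 7 3)(4 6 8)
  after f': (1 8)(2 6 7 4 3 5)
  after r': (1 7 3 5 2)(4 8)

r r f' r'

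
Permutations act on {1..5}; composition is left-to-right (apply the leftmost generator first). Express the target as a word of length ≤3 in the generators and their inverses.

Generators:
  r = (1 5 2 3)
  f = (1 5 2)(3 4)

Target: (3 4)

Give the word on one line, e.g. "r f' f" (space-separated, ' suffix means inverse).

f f f

  after f: (1 5 2)(3 4)
  after f: (1 2 5)
  after f: (3 4)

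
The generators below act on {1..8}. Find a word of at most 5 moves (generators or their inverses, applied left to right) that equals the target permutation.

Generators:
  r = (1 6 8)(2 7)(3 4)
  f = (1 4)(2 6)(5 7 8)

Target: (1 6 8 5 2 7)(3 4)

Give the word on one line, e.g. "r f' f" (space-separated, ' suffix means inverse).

f' f' r

  after f': (1 4)(2 6)(5 8 7)
  after f': (5 7 8)
  after r: (1 6 8 5 2 7)(3 4)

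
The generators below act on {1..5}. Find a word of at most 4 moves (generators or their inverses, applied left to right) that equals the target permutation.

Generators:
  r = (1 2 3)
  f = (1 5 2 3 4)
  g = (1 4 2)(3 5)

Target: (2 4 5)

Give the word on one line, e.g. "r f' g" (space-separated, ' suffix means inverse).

f g f' g

  after f: (1 5 2 3 4)
  after g: (1 3 2 5)
  after f': (1 2)(3 5 4)
  after g: (2 4 5)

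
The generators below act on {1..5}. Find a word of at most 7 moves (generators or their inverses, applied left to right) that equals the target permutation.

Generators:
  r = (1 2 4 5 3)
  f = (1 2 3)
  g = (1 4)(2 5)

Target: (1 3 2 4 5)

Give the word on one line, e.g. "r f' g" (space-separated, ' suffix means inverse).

  after r': (1 3 5 4 2)
  after r': (1 5 2 3 4)
  after f: (1 5 3 4 2)
  after g: (1 2 4 5 3)
  after f: (1 3 2 4 5)

r' r' f g f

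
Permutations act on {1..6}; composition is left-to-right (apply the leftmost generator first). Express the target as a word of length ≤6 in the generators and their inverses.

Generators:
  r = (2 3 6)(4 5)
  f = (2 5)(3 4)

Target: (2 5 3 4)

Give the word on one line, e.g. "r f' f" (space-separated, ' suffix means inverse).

  after r': (2 6 3)(4 5)
  after r': (2 3 6)
  after r': (4 5)
  after f': (2 5 3 4)

r' r' r' f'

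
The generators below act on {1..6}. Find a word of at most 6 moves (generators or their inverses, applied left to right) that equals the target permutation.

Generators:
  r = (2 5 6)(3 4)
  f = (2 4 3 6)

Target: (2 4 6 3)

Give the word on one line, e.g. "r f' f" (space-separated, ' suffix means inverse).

f f r' r' r'

  after f: (2 4 3 6)
  after f: (2 3)(4 6)
  after r': (2 4 5)(3 6)
  after r': (2 3 5 6 4)
  after r': (2 4 6 3)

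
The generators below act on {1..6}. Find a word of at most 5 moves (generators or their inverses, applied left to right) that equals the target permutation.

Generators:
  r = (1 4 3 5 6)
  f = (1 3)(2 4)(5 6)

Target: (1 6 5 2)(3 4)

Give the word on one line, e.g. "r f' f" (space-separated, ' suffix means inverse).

f r r f' r

  after f: (1 3)(2 4)(5 6)
  after r: (1 5)(2 3 4)
  after r: (1 6)(2 5 4)
  after f': (1 5 2 6 3)
  after r: (1 6 5 2)(3 4)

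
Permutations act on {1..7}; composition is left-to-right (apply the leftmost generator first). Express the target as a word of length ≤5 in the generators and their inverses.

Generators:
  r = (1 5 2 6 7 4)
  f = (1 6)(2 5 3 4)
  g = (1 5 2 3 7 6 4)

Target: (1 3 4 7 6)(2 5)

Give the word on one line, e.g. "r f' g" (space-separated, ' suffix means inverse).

f r g'

  after f: (1 6)(2 5 3 4)
  after r: (1 7 4 6 5 3)
  after g': (1 3 4 7 6)(2 5)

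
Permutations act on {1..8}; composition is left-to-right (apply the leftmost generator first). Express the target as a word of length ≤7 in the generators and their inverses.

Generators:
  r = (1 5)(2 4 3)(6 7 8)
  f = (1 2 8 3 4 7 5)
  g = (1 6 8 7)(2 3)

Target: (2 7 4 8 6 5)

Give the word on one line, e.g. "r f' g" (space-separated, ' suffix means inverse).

  after f': (1 5 7 4 3 8 2)
  after r': (2 5 6 8 3 7)
  after g: (1 6 7 3)(2 5 8)
  after f: (1 6 5 3 2)(4 7)
  after g': (2 7 4 8 6 5)

f' r' g f g'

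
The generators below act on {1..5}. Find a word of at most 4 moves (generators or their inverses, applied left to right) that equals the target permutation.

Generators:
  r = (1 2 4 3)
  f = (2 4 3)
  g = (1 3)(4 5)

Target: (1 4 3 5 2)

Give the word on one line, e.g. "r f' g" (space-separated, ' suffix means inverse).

  after f': (2 3 4)
  after g': (1 3 5 4 2)
  after f': (1 4 3 5 2)

f' g' f'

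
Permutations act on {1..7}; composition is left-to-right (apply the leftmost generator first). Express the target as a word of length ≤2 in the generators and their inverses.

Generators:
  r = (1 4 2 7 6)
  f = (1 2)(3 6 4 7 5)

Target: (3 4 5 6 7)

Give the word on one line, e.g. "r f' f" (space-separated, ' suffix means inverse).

f f

  after f: (1 2)(3 6 4 7 5)
  after f: (3 4 5 6 7)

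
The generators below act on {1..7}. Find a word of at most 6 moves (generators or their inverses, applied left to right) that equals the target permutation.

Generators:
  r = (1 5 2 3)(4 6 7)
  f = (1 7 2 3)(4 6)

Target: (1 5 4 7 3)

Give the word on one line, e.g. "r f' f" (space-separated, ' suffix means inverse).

  after r: (1 5 2 3)(4 6 7)
  after r: (1 2)(3 5)(4 7 6)
  after r: (1 3 2 5)
  after f: (2 5 7)(4 6)
  after r: (1 5 4 7 3)

r r r f r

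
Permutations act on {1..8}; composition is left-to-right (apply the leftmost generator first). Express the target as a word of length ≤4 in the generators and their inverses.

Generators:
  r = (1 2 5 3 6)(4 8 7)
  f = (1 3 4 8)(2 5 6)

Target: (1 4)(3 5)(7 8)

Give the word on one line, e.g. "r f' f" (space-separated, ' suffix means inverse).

  after r': (1 6 3 5 2)(4 7 8)
  after r': (1 3 2 6 5)(4 8 7)
  after f: (1 4)(3 5)(7 8)

r' r' f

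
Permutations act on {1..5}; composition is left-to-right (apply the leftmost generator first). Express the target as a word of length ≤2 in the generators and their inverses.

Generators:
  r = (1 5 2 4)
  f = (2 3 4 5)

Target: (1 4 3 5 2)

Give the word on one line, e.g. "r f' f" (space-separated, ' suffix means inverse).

  after f': (2 5 4 3)
  after r': (1 4 3 5 2)

f' r'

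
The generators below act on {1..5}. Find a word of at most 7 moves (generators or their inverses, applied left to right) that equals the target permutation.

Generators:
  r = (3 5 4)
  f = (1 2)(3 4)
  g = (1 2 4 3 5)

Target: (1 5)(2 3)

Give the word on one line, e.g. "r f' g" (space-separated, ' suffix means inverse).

  after r': (3 4 5)
  after g': (1 5 4 3 2)
  after g': (1 3)(2 5)
  after f: (1 4 3 2 5)
  after r': (1 5)(2 3)

r' g' g' f r'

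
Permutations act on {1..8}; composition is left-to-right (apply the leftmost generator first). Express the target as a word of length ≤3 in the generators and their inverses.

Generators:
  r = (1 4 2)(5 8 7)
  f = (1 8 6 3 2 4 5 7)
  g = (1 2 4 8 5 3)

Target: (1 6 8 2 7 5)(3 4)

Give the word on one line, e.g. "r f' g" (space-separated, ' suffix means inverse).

g' f'

  after g': (1 3 5 8 4 2)
  after f': (1 6 8 2 7 5)(3 4)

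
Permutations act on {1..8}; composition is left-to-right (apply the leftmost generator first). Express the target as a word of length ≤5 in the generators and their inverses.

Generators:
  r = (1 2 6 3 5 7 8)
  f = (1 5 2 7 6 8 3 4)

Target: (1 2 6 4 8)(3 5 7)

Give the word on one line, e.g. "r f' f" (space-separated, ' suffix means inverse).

r r f' f'

  after r: (1 2 6 3 5 7 8)
  after r: (1 6 5 8 2 3 7)
  after f': (1 7 4 3 2 8 5 6)
  after f': (1 2 6 4 8)(3 5 7)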